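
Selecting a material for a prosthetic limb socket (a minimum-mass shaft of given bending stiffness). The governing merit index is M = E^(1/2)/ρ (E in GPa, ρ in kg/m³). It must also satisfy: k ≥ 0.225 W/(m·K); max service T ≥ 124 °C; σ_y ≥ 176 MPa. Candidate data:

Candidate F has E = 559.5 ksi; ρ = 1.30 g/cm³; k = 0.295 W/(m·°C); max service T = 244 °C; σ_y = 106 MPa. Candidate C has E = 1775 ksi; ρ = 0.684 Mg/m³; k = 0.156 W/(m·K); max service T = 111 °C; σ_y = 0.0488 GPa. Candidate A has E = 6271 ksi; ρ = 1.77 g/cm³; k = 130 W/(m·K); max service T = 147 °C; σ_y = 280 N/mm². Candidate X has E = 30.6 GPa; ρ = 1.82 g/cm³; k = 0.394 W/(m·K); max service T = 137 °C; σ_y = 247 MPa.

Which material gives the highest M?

Screen on constraints: k ≥ 0.225 W/(m·K); max service T ≥ 124 °C; σ_y ≥ 176 MPa. Survivors: candidate A, candidate X.
After converting to SI:
  candidate A: E = 43.24 GPa, ρ = 1770 kg/m³
  candidate X: E = 30.60 GPa, ρ = 1820 kg/m³
  candidate A: M = 3.71×10⁻³
  candidate X: M = 3.04×10⁻³
The maximum is for candidate A.

candidate A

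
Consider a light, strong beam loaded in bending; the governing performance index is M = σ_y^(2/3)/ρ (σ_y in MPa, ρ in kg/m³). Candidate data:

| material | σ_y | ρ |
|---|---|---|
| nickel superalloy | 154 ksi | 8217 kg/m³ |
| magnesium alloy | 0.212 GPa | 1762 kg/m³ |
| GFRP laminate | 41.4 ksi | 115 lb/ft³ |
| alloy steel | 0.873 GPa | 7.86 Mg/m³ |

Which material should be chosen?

GFRP laminate

Convert each candidate to consistent units, then evaluate M:
  nickel superalloy: σ_y = 1062 MPa, ρ = 8217 kg/m³
  magnesium alloy: σ_y = 212.0 MPa, ρ = 1762 kg/m³
  GFRP laminate: σ_y = 285.4 MPa, ρ = 1842 kg/m³
  alloy steel: σ_y = 873.0 MPa, ρ = 7860 kg/m³
  GFRP laminate: M = 23.5×10⁻³
  magnesium alloy: M = 20.2×10⁻³
  nickel superalloy: M = 12.7×10⁻³
  alloy steel: M = 11.6×10⁻³
The maximum is for GFRP laminate.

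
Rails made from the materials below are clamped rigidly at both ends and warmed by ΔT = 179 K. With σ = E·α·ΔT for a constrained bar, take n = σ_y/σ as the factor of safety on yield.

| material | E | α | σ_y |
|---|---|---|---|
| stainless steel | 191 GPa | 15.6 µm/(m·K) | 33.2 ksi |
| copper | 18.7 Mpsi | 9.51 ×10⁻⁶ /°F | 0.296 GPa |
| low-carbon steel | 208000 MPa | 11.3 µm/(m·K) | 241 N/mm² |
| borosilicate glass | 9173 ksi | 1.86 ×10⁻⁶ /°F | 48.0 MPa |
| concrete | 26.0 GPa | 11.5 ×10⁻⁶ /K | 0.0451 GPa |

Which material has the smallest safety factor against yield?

Per material, after unit conversion:
  stainless steel: E = 191.0, α = 15.6, σ_y = 228.9 → σ = 533 MPa, n = 0.429
  copper: E = 128.9, α = 17.1, σ_y = 296.0 → σ = 395 MPa, n = 0.749
  low-carbon steel: E = 208.0, α = 11.3, σ_y = 241.0 → σ = 421 MPa, n = 0.573
  borosilicate glass: E = 63.25, α = 3.35, σ_y = 48.00 → σ = 37.9 MPa, n = 1.27
  concrete: E = 26.00, α = 11.5, σ_y = 45.10 → σ = 53.5 MPa, n = 0.843
Smallest n: stainless steel with n = 0.429.

stainless steel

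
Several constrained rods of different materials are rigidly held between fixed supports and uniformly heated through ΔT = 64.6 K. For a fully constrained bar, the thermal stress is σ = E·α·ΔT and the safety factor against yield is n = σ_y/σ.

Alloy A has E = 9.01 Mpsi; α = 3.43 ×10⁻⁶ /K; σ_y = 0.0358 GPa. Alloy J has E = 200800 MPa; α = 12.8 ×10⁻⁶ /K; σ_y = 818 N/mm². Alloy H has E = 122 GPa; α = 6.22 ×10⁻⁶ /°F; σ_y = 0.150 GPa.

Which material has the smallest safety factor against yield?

In consistent units (E in GPa, α in ×10⁻⁶/K, σ_y in MPa):
  alloy A: E = 62.12, α = 3.43, σ_y = 35.80 → σ = 13.8 MPa, n = 2.60
  alloy J: E = 200.8, α = 12.8, σ_y = 818.0 → σ = 166 MPa, n = 4.93
  alloy H: E = 122.0, α = 11.2, σ_y = 150.0 → σ = 88.2 MPa, n = 1.70
Alloy H has the lowest safety factor, n = 1.70.

alloy H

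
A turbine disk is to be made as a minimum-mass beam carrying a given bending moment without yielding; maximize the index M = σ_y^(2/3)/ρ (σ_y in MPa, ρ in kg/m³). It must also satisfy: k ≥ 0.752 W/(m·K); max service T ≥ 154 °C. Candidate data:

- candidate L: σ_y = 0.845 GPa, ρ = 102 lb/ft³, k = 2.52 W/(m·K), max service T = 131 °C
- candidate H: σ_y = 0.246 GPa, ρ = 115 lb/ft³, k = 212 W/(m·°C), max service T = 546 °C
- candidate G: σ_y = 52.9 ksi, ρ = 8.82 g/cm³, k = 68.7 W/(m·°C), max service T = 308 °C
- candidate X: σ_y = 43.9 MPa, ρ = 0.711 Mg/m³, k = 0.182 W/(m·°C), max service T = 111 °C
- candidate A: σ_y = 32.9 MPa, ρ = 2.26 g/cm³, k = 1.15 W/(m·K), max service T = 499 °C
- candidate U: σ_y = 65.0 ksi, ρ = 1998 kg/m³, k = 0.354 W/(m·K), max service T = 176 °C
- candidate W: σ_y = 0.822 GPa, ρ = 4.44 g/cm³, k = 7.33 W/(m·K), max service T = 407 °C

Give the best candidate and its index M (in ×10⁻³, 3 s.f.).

candidate H, M = 21.3×10⁻³

Screen on constraints: k ≥ 0.752 W/(m·K); max service T ≥ 154 °C. Survivors: candidate H, candidate G, candidate A, candidate W.
Putting every candidate on a common basis:
  candidate H: σ_y = 246.0 MPa, ρ = 1842 kg/m³
  candidate G: σ_y = 364.7 MPa, ρ = 8820 kg/m³
  candidate A: σ_y = 32.90 MPa, ρ = 2260 kg/m³
  candidate W: σ_y = 822.0 MPa, ρ = 4440 kg/m³
  candidate H: M = 21.3×10⁻³
  candidate W: M = 19.8×10⁻³
  candidate G: M = 5.79×10⁻³
  candidate A: M = 4.54×10⁻³
Candidate H has the largest M.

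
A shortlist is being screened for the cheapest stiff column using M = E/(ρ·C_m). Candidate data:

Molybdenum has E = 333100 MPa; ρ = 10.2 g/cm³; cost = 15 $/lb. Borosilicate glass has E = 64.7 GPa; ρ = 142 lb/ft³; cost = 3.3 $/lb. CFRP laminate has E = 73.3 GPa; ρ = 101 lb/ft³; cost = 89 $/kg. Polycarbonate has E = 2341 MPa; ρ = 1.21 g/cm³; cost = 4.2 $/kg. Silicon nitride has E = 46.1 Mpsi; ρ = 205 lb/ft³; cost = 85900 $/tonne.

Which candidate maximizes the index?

Convert each candidate to consistent units, then evaluate M:
  molybdenum: E = 333.1 GPa, ρ = 10200 kg/m³, cost = 33.07 $/kg
  borosilicate glass: E = 64.70 GPa, ρ = 2275 kg/m³, cost = 7.275 $/kg
  CFRP laminate: E = 73.30 GPa, ρ = 1618 kg/m³, cost = 89.00 $/kg
  polycarbonate: E = 2.341 GPa, ρ = 1210 kg/m³, cost = 4.200 $/kg
  silicon nitride: E = 317.8 GPa, ρ = 3284 kg/m³, cost = 85.90 $/kg
  borosilicate glass: M = 3.91 MN·m per $
  silicon nitride: M = 1.13 MN·m per $
  molybdenum: M = 0.988 MN·m per $
  CFRP laminate: M = 0.509 MN·m per $
  polycarbonate: M = 0.461 MN·m per $
The maximum is for borosilicate glass.

borosilicate glass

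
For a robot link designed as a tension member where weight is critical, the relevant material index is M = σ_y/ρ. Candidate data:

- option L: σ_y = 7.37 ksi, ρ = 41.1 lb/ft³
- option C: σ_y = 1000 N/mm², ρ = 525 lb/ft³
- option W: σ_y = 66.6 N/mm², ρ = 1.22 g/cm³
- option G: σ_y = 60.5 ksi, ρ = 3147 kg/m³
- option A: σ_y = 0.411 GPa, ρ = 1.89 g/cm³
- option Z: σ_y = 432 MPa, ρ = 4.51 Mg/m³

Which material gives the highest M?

After converting to SI:
  option L: σ_y = 50.81 MPa, ρ = 658.4 kg/m³
  option C: σ_y = 1000 MPa, ρ = 8410 kg/m³
  option W: σ_y = 66.60 MPa, ρ = 1220 kg/m³
  option G: σ_y = 417.1 MPa, ρ = 3147 kg/m³
  option A: σ_y = 411.0 MPa, ρ = 1890 kg/m³
  option Z: σ_y = 432.0 MPa, ρ = 4510 kg/m³
  option A: M = 217 kN·m/kg
  option G: M = 133 kN·m/kg
  option C: M = 119 kN·m/kg
  option Z: M = 95.8 kN·m/kg
  option L: M = 77.2 kN·m/kg
  option W: M = 54.6 kN·m/kg
The maximum is for option A.

option A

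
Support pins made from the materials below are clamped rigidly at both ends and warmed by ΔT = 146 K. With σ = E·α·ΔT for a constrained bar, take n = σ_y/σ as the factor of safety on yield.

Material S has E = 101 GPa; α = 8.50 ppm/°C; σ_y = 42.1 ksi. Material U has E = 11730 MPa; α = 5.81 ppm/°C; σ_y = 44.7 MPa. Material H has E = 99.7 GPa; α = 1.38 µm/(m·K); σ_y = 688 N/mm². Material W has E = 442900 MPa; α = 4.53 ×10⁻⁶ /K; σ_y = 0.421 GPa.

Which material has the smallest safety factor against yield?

material W

With everything in SI (GPa, ×10⁻⁶/K, MPa):
  material S: E = 101.0, α = 8.50, σ_y = 290.3 → σ = 125 MPa, n = 2.32
  material U: E = 11.73, α = 5.81, σ_y = 44.70 → σ = 9.95 MPa, n = 4.49
  material H: E = 99.70, α = 1.38, σ_y = 688.0 → σ = 20.1 MPa, n = 34.3
  material W: E = 442.9, α = 4.53, σ_y = 421.0 → σ = 293 MPa, n = 1.44
The minimum is material W at n = 1.44.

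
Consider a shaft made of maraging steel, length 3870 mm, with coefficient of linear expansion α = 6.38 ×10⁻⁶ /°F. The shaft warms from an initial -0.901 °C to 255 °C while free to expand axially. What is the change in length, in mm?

Convert α: 6.38×10⁻⁶/°F × (9/5) = 11.5×10⁻⁶/K.
ΔT = 255 − (-0.901) = 255.9 K.
ΔL = α·L₀·ΔT = 11.5×10⁻⁶ × 3870 mm × 255.9 K = 11.4 mm.

11.4 mm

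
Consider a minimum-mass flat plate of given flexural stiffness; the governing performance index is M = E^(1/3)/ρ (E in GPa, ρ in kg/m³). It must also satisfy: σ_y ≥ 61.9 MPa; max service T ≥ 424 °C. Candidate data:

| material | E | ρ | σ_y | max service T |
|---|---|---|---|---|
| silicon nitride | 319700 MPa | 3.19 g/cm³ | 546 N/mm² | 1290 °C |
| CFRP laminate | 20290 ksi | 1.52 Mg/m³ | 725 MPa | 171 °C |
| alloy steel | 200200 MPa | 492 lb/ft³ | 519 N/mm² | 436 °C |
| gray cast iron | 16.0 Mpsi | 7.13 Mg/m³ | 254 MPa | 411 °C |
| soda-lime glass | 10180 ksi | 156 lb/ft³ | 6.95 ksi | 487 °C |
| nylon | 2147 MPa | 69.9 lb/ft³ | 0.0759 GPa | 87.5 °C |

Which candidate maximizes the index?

Screen on constraints: σ_y ≥ 61.9 MPa; max service T ≥ 424 °C. Survivors: silicon nitride, alloy steel.
Normalizing units and computing the index:
  silicon nitride: E = 319.7 GPa, ρ = 3190 kg/m³
  alloy steel: E = 200.2 GPa, ρ = 7881 kg/m³
  silicon nitride: M = 2.14×10⁻³
  alloy steel: M = 0.742×10⁻³
Highest index: silicon nitride.

silicon nitride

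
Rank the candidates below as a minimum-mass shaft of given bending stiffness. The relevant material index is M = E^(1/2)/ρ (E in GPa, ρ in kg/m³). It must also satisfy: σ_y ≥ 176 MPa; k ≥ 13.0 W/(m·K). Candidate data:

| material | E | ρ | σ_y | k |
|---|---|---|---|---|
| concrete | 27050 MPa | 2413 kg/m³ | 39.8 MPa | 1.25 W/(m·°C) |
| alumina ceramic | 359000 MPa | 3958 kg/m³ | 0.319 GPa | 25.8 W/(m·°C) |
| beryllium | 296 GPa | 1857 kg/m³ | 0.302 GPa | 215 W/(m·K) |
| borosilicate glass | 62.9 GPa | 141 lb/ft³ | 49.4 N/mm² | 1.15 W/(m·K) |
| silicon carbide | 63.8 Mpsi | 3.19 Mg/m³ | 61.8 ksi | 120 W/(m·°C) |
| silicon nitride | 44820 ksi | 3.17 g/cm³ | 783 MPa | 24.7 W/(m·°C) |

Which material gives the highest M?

beryllium

Screen on constraints: σ_y ≥ 176 MPa; k ≥ 13.0 W/(m·K). Survivors: alumina ceramic, beryllium, silicon carbide, silicon nitride.
Convert each candidate to consistent units, then evaluate M:
  alumina ceramic: E = 359.0 GPa, ρ = 3958 kg/m³
  beryllium: E = 296.0 GPa, ρ = 1857 kg/m³
  silicon carbide: E = 439.9 GPa, ρ = 3190 kg/m³
  silicon nitride: E = 309.0 GPa, ρ = 3170 kg/m³
  beryllium: M = 9.26×10⁻³
  silicon carbide: M = 6.57×10⁻³
  silicon nitride: M = 5.55×10⁻³
  alumina ceramic: M = 4.79×10⁻³
Beryllium has the largest M.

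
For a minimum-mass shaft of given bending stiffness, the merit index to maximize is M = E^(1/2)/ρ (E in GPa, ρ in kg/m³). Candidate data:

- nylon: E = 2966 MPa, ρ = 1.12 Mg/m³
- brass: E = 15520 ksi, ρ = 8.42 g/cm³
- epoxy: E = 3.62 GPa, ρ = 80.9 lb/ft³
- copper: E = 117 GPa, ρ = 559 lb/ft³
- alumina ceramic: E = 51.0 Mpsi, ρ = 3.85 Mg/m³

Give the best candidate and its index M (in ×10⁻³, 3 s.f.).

After converting to SI:
  nylon: E = 2.966 GPa, ρ = 1120 kg/m³
  brass: E = 107.0 GPa, ρ = 8420 kg/m³
  epoxy: E = 3.620 GPa, ρ = 1296 kg/m³
  copper: E = 117.0 GPa, ρ = 8954 kg/m³
  alumina ceramic: E = 351.6 GPa, ρ = 3850 kg/m³
  alumina ceramic: M = 4.87×10⁻³
  nylon: M = 1.54×10⁻³
  epoxy: M = 1.47×10⁻³
  brass: M = 1.23×10⁻³
  copper: M = 1.21×10⁻³
Alumina ceramic has the largest M.

alumina ceramic, M = 4.87×10⁻³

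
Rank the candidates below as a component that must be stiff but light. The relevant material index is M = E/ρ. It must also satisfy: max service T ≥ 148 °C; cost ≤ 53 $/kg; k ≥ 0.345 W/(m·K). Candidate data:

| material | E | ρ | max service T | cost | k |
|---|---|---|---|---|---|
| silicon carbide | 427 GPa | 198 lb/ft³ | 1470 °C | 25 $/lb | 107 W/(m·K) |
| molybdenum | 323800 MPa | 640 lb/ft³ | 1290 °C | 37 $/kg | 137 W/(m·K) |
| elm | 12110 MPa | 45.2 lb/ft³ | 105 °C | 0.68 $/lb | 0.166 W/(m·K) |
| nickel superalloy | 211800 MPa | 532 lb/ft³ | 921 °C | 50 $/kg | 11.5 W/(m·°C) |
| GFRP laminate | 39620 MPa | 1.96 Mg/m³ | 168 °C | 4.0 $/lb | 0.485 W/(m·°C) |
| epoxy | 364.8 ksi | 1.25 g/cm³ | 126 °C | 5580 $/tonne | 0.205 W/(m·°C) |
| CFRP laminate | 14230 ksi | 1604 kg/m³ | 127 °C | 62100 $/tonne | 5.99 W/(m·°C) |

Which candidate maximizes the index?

molybdenum

Screen on constraints: max service T ≥ 148 °C; cost ≤ 53 $/kg; k ≥ 0.345 W/(m·K). Survivors: molybdenum, nickel superalloy, GFRP laminate.
Normalizing units and computing the index:
  molybdenum: E = 323.8 GPa, ρ = 10250 kg/m³
  nickel superalloy: E = 211.8 GPa, ρ = 8522 kg/m³
  GFRP laminate: E = 39.62 GPa, ρ = 1960 kg/m³
  molybdenum: M = 31.6 MN·m/kg
  nickel superalloy: M = 24.9 MN·m/kg
  GFRP laminate: M = 20.2 MN·m/kg
Molybdenum has the largest M.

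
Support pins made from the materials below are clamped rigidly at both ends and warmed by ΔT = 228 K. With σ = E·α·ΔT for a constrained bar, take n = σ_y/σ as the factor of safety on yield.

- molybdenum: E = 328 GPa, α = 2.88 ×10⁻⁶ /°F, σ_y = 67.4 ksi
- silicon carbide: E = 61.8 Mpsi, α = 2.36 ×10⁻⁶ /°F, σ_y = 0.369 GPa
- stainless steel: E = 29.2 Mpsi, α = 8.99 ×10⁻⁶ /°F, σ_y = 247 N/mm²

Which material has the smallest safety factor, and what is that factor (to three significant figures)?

In consistent units (E in GPa, α in ×10⁻⁶/K, σ_y in MPa):
  molybdenum: E = 328.0, α = 5.18, σ_y = 464.7 → σ = 388 MPa, n = 1.20
  silicon carbide: E = 426.1, α = 4.25, σ_y = 369.0 → σ = 413 MPa, n = 0.894
  stainless steel: E = 201.3, α = 16.2, σ_y = 247.0 → σ = 743 MPa, n = 0.333
The minimum is stainless steel at n = 0.333.

stainless steel, n = 0.333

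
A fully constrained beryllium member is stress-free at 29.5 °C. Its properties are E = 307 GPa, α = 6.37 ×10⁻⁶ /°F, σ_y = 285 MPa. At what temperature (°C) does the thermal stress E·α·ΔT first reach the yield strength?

110 °C

α = 6.37×10⁻⁶/°F × 9/5 = 11.5×10⁻⁶/K.
E·α·ΔT = 285.0 MPa ⇒ ΔT = 285.0 / (307.0×10³ × 11.5×10⁻⁶) = 80.96 K.
T = 29.5 + 80.96 = 110.5 °C.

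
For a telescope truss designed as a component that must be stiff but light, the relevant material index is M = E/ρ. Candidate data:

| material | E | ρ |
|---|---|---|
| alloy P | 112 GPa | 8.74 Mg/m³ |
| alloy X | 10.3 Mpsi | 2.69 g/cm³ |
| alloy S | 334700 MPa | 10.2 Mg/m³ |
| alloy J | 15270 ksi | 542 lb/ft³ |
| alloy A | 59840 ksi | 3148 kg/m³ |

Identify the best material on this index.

Normalizing units and computing the index:
  alloy P: E = 112.0 GPa, ρ = 8740 kg/m³
  alloy X: E = 71.02 GPa, ρ = 2690 kg/m³
  alloy S: E = 334.7 GPa, ρ = 10200 kg/m³
  alloy J: E = 105.3 GPa, ρ = 8682 kg/m³
  alloy A: E = 412.6 GPa, ρ = 3148 kg/m³
  alloy A: M = 131 MN·m/kg
  alloy S: M = 32.8 MN·m/kg
  alloy X: M = 26.4 MN·m/kg
  alloy P: M = 12.8 MN·m/kg
  alloy J: M = 12.1 MN·m/kg
Alloy A has the largest M.

alloy A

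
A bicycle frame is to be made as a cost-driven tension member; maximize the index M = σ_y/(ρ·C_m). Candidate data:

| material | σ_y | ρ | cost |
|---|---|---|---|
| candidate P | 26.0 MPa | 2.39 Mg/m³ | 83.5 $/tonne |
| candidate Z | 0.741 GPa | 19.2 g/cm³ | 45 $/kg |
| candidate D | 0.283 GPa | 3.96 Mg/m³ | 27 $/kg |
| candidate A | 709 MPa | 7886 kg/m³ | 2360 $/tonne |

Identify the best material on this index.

Convert each candidate to consistent units, then evaluate M:
  candidate P: σ_y = 26.00 MPa, ρ = 2390 kg/m³, cost = 0.08350 $/kg
  candidate Z: σ_y = 741.0 MPa, ρ = 19200 kg/m³, cost = 45.00 $/kg
  candidate D: σ_y = 283.0 MPa, ρ = 3960 kg/m³, cost = 27.00 $/kg
  candidate A: σ_y = 709.0 MPa, ρ = 7886 kg/m³, cost = 2.360 $/kg
  candidate P: M = 130 kN·m per $
  candidate A: M = 38.1 kN·m per $
  candidate D: M = 2.65 kN·m per $
  candidate Z: M = 0.858 kN·m per $
Candidate P has the largest M.

candidate P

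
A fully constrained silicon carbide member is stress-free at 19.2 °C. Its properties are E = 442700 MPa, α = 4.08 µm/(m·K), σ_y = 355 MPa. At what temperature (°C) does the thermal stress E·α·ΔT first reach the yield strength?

E = 442700 MPa = 442.7 GPa.
E·α·ΔT = 355.0 MPa ⇒ ΔT = 355.0 / (442.7×10³ × 4.08×10⁻⁶) = 196.5 K.
T = 19.2 + 196.5 = 215.7 °C.

216 °C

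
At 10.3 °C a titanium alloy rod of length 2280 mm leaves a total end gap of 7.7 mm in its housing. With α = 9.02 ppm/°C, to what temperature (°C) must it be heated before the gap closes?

385 °C

α·L₀·ΔT = 7.7 mm ⇒ ΔT = 7.7 / (9.02×10⁻⁶ × 2280.0) = 374.4 K.
T = 10.3 + 374.4 = 384.7 °C.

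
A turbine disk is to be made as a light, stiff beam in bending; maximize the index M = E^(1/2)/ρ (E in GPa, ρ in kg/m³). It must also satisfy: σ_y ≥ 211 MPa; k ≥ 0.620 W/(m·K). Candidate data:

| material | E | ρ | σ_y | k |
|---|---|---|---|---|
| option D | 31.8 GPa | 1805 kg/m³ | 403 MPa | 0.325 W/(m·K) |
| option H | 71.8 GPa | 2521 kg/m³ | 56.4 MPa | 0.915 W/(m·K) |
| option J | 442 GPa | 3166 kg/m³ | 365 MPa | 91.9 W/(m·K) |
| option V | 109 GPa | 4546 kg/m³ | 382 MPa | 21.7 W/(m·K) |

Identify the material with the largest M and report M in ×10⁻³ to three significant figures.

Screen on constraints: σ_y ≥ 211 MPa; k ≥ 0.620 W/(m·K). Survivors: option J, option V.
Evaluate M for each candidate:
  option J: M = 6.64×10⁻³
  option V: M = 2.30×10⁻³
Option J has the largest M.

option J, M = 6.64×10⁻³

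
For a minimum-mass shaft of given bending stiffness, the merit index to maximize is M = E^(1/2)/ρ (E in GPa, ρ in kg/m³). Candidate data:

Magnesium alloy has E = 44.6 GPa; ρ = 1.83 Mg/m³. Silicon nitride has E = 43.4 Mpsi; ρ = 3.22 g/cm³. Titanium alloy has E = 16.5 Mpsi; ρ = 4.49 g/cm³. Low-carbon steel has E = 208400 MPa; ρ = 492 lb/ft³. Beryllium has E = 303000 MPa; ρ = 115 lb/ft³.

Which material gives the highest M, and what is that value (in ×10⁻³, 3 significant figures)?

Putting every candidate on a common basis:
  magnesium alloy: E = 44.60 GPa, ρ = 1830 kg/m³
  silicon nitride: E = 299.2 GPa, ρ = 3220 kg/m³
  titanium alloy: E = 113.8 GPa, ρ = 4490 kg/m³
  low-carbon steel: E = 208.4 GPa, ρ = 7881 kg/m³
  beryllium: E = 303.0 GPa, ρ = 1842 kg/m³
  beryllium: M = 9.45×10⁻³
  silicon nitride: M = 5.37×10⁻³
  magnesium alloy: M = 3.65×10⁻³
  titanium alloy: M = 2.38×10⁻³
  low-carbon steel: M = 1.83×10⁻³
Beryllium has the largest M.

beryllium, M = 9.45×10⁻³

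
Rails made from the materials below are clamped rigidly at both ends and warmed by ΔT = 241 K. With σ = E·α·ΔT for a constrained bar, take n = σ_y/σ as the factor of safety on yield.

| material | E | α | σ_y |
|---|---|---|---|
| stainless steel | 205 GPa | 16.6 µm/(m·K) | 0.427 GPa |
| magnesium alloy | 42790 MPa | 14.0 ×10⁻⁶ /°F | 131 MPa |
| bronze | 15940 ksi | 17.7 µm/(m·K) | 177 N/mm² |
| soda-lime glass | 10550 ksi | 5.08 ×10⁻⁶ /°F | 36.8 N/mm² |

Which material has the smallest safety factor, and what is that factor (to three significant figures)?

soda-lime glass, n = 0.230

With everything in SI (GPa, ×10⁻⁶/K, MPa):
  stainless steel: E = 205.0, α = 16.6, σ_y = 427.0 → σ = 820 MPa, n = 0.521
  magnesium alloy: E = 42.79, α = 25.2, σ_y = 131.0 → σ = 260 MPa, n = 0.504
  bronze: E = 109.9, α = 17.7, σ_y = 177.0 → σ = 469 MPa, n = 0.378
  soda-lime glass: E = 72.74, α = 9.14, σ_y = 36.80 → σ = 160 MPa, n = 0.230
Soda-lime glass has the lowest safety factor, n = 0.230.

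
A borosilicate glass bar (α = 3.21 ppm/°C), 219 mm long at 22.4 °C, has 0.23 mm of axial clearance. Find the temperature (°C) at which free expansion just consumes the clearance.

α·L₀·ΔT = 0.23 mm ⇒ ΔT = 0.23 / (3.21×10⁻⁶ × 219.0) = 327.2 K.
T = 22.4 + 327.2 = 349.6 °C.

350 °C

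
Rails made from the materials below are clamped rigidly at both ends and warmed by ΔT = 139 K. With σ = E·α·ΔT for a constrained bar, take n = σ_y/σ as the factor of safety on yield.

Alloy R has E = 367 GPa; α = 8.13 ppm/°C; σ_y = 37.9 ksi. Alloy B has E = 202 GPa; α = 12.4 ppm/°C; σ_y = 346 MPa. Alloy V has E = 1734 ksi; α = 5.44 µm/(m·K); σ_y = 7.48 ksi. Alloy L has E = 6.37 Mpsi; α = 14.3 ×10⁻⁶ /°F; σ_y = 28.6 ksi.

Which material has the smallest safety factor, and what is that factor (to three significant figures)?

alloy R, n = 0.630

Per material, after unit conversion:
  alloy R: E = 367.0, α = 8.13, σ_y = 261.3 → σ = 415 MPa, n = 0.630
  alloy B: E = 202.0, α = 12.4, σ_y = 346.0 → σ = 348 MPa, n = 0.994
  alloy V: E = 11.96, α = 5.44, σ_y = 51.57 → σ = 9.04 MPa, n = 5.70
  alloy L: E = 43.92, α = 25.7, σ_y = 197.2 → σ = 157 MPa, n = 1.25
Smallest n: alloy R with n = 0.630.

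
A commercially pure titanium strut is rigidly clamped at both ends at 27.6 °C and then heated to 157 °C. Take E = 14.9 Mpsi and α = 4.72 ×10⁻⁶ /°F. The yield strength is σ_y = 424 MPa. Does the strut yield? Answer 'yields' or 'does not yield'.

E = 14.9 Mpsi = 102.7 GPa.
α = 4.72×10⁻⁶/°F × 9/5 = 8.50×10⁻⁶/K.
ΔT = 129.4 K. Constrained thermal stress σ = E·α·ΔT = 102.7×10³ MPa × 8.50×10⁻⁶ × 129.4 = 113 MPa (compressive).
Compare to σ_y = 424 MPa: σ < σ_y, so it does not yield.

does not yield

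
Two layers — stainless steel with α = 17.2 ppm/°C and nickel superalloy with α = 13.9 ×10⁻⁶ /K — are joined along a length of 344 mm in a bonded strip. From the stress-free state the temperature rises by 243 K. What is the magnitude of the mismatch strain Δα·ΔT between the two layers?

8.02×10⁻⁴

Δα = |17.2 − 13.9|×10⁻⁶/K = 3.30×10⁻⁶/K.
Mismatch strain = Δα·ΔT = 3.30×10⁻⁶ × 243.0 = 8.02×10⁻⁴.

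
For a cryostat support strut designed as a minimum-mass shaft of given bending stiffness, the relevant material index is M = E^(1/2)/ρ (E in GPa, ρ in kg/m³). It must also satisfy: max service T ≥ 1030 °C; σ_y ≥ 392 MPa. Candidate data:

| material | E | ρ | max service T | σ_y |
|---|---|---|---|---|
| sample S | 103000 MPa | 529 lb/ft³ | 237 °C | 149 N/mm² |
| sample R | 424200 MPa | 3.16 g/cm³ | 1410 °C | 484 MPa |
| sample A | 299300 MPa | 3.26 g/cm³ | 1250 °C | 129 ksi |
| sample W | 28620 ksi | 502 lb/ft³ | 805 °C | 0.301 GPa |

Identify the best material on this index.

Screen on constraints: max service T ≥ 1030 °C; σ_y ≥ 392 MPa. Survivors: sample R, sample A.
Normalizing units and computing the index:
  sample R: E = 424.2 GPa, ρ = 3160 kg/m³
  sample A: E = 299.3 GPa, ρ = 3260 kg/m³
  sample R: M = 6.52×10⁻³
  sample A: M = 5.31×10⁻³
Sample R ranks first.

sample R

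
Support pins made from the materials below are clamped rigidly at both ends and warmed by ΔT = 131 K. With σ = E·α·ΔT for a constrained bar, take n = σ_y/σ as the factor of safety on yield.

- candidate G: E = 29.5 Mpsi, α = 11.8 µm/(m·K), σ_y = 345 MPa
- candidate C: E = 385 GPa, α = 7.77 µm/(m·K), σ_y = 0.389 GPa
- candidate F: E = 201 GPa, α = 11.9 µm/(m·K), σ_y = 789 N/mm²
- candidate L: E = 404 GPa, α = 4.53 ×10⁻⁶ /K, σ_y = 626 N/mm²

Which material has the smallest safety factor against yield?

candidate C

With everything in SI (GPa, ×10⁻⁶/K, MPa):
  candidate G: E = 203.4, α = 11.8, σ_y = 345.0 → σ = 314 MPa, n = 1.10
  candidate C: E = 385.0, α = 7.77, σ_y = 389.0 → σ = 392 MPa, n = 0.993
  candidate F: E = 201.0, α = 11.9, σ_y = 789.0 → σ = 313 MPa, n = 2.52
  candidate L: E = 404.0, α = 4.53, σ_y = 626.0 → σ = 240 MPa, n = 2.61
The minimum is candidate C at n = 0.993.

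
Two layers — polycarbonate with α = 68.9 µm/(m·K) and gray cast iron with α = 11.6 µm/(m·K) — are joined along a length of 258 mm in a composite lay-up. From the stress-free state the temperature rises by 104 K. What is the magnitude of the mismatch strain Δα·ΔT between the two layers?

5.96×10⁻³

Δα = |68.9 − 11.6|×10⁻⁶/K = 57.3×10⁻⁶/K.
Mismatch strain = Δα·ΔT = 57.3×10⁻⁶ × 104.0 = 5.96×10⁻³.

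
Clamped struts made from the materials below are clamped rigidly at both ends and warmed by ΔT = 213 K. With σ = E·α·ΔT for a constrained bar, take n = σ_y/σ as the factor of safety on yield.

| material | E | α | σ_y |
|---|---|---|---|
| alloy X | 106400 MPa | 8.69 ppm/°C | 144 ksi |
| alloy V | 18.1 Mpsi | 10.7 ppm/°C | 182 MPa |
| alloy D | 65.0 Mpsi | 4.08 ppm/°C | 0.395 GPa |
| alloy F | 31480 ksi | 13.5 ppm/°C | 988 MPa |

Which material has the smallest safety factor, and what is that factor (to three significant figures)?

alloy V, n = 0.640

Converting E to GPa, α to ×10⁻⁶/K, σ_y to MPa, then σ and n for each:
  alloy X: E = 106.4, α = 8.69, σ_y = 992.8 → σ = 197 MPa, n = 5.04
  alloy V: E = 124.8, α = 10.7, σ_y = 182.0 → σ = 284 MPa, n = 0.640
  alloy D: E = 448.2, α = 4.08, σ_y = 395.0 → σ = 389 MPa, n = 1.01
  alloy F: E = 217.0, α = 13.5, σ_y = 988.0 → σ = 624 MPa, n = 1.58
The minimum is alloy V at n = 0.640.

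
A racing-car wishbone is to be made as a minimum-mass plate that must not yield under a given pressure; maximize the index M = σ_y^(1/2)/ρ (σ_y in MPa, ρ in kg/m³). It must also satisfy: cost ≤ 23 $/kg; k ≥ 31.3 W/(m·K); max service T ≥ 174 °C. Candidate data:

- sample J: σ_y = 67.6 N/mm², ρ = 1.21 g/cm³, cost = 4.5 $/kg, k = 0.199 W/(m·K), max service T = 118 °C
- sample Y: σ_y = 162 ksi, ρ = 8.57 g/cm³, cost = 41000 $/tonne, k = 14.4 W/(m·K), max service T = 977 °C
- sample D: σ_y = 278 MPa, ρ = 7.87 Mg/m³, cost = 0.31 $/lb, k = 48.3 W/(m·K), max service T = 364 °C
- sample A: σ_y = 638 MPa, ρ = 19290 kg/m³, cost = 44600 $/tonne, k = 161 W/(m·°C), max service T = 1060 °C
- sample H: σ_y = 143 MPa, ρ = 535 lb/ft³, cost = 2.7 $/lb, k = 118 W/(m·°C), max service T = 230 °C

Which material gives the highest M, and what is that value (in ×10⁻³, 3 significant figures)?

Screen on constraints: cost ≤ 23 $/kg; k ≥ 31.3 W/(m·K); max service T ≥ 174 °C. Survivors: sample D, sample H.
Putting every candidate on a common basis:
  sample D: σ_y = 278.0 MPa, ρ = 7870 kg/m³
  sample H: σ_y = 143.0 MPa, ρ = 8570 kg/m³
  sample D: M = 2.12×10⁻³
  sample H: M = 1.40×10⁻³
Highest index: sample D.

sample D, M = 2.12×10⁻³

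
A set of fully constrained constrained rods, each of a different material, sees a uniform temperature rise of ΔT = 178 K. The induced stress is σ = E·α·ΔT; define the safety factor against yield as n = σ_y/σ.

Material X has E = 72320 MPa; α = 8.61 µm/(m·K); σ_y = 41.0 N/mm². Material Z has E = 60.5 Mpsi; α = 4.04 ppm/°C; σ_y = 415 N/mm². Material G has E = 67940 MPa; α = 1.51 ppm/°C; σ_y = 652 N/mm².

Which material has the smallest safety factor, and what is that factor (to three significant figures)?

In consistent units (E in GPa, α in ×10⁻⁶/K, σ_y in MPa):
  material X: E = 72.32, α = 8.61, σ_y = 41.00 → σ = 111 MPa, n = 0.370
  material Z: E = 417.1, α = 4.04, σ_y = 415.0 → σ = 300 MPa, n = 1.38
  material G: E = 67.94, α = 1.51, σ_y = 652.0 → σ = 18.3 MPa, n = 35.7
Smallest n: material X with n = 0.370.

material X, n = 0.370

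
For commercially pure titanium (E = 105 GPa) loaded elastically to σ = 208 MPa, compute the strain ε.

1.98×10⁻³

ε = σ/E = 208 / 105000 = 1.98×10⁻³.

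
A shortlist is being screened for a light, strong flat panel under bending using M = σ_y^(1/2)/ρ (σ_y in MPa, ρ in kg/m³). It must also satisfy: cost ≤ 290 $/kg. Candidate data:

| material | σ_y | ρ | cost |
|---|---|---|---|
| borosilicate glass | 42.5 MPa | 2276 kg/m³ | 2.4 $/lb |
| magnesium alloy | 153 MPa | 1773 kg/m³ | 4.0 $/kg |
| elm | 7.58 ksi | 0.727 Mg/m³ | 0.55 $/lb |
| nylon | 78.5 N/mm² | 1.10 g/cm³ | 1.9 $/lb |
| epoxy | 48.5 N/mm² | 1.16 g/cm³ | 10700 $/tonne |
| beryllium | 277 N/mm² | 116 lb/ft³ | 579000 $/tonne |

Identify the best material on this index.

Screen on constraints: cost ≤ 290 $/kg. Survivors: borosilicate glass, magnesium alloy, elm, nylon, epoxy.
In SI units:
  borosilicate glass: σ_y = 42.50 MPa, ρ = 2276 kg/m³
  magnesium alloy: σ_y = 153.0 MPa, ρ = 1773 kg/m³
  elm: σ_y = 52.26 MPa, ρ = 727.0 kg/m³
  nylon: σ_y = 78.50 MPa, ρ = 1100 kg/m³
  epoxy: σ_y = 48.50 MPa, ρ = 1160 kg/m³
  elm: M = 9.94×10⁻³
  nylon: M = 8.05×10⁻³
  magnesium alloy: M = 6.98×10⁻³
  epoxy: M = 6.00×10⁻³
  borosilicate glass: M = 2.86×10⁻³
Highest index: elm.

elm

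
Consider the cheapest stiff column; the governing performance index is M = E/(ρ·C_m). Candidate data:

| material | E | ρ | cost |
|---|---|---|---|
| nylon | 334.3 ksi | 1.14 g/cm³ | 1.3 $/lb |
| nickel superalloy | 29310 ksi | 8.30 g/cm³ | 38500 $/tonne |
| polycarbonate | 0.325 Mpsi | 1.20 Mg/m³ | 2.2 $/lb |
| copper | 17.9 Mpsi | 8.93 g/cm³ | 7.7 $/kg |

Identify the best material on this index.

Convert each candidate to consistent units, then evaluate M:
  nylon: E = 2.305 GPa, ρ = 1140 kg/m³, cost = 2.866 $/kg
  nickel superalloy: E = 202.1 GPa, ρ = 8300 kg/m³, cost = 38.50 $/kg
  polycarbonate: E = 2.241 GPa, ρ = 1200 kg/m³, cost = 4.850 $/kg
  copper: E = 123.4 GPa, ρ = 8930 kg/m³, cost = 7.700 $/kg
  copper: M = 1.79 MN·m per $
  nylon: M = 0.705 MN·m per $
  nickel superalloy: M = 0.632 MN·m per $
  polycarbonate: M = 0.385 MN·m per $
Highest index: copper.

copper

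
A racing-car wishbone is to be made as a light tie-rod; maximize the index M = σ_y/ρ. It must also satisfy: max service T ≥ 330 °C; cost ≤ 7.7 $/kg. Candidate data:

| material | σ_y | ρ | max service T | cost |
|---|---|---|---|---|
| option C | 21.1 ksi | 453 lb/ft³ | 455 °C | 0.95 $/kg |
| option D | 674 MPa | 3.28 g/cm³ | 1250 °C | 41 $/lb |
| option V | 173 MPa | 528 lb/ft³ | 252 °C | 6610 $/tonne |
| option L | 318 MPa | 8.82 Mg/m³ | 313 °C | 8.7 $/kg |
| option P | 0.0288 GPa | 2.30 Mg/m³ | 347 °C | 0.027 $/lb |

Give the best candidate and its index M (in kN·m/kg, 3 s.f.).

Screen on constraints: max service T ≥ 330 °C; cost ≤ 7.7 $/kg. Survivors: option C, option P.
Normalizing units and computing the index:
  option C: σ_y = 145.5 MPa, ρ = 7256 kg/m³
  option P: σ_y = 28.80 MPa, ρ = 2300 kg/m³
  option C: M = 20.0 kN·m/kg
  option P: M = 12.5 kN·m/kg
Option C has the largest M.

option C, M = 20.0 kN·m/kg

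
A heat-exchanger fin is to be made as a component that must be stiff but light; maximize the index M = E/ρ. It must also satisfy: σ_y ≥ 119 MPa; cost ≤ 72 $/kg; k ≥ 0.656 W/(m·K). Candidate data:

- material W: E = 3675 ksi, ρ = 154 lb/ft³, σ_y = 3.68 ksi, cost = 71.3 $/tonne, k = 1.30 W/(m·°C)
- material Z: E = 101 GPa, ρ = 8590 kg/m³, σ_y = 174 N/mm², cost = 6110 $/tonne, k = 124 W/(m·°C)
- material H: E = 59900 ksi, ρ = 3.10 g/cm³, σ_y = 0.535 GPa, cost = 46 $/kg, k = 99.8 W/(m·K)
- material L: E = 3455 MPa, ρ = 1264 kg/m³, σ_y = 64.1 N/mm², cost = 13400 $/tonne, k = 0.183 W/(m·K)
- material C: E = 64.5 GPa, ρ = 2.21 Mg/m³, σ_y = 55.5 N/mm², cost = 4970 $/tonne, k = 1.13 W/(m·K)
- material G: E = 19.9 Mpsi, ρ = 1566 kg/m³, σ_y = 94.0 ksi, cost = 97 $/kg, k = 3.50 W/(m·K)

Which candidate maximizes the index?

material H

Screen on constraints: σ_y ≥ 119 MPa; cost ≤ 72 $/kg; k ≥ 0.656 W/(m·K). Survivors: material Z, material H.
Convert each candidate to consistent units, then evaluate M:
  material Z: E = 101.0 GPa, ρ = 8590 kg/m³
  material H: E = 413.0 GPa, ρ = 3100 kg/m³
  material H: M = 133 MN·m/kg
  material Z: M = 11.8 MN·m/kg
Highest index: material H.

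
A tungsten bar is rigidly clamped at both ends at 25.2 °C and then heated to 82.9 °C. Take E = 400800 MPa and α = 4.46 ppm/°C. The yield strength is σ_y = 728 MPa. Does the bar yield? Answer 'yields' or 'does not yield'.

does not yield

E = 400800 MPa = 400.8 GPa.
ΔT = 57.70 K. Constrained thermal stress σ = E·α·ΔT = 400.8×10³ MPa × 4.46×10⁻⁶ × 57.70 = 103 MPa (compressive).
Compare to σ_y = 728 MPa: σ < σ_y, so it does not yield.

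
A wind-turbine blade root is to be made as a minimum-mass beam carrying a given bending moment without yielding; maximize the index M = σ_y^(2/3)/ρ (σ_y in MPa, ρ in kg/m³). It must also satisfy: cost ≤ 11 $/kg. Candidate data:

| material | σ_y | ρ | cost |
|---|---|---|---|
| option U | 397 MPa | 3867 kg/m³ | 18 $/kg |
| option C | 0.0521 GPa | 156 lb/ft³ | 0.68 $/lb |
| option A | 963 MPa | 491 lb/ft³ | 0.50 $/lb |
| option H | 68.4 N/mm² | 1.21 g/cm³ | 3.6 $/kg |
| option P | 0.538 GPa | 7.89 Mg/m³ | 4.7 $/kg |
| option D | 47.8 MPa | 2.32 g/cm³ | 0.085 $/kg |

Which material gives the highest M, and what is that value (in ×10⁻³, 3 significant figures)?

option H, M = 13.8×10⁻³

Screen on constraints: cost ≤ 11 $/kg. Survivors: option C, option A, option H, option P, option D.
Convert each candidate to consistent units, then evaluate M:
  option C: σ_y = 52.10 MPa, ρ = 2499 kg/m³
  option A: σ_y = 963.0 MPa, ρ = 7865 kg/m³
  option H: σ_y = 68.40 MPa, ρ = 1210 kg/m³
  option P: σ_y = 538.0 MPa, ρ = 7890 kg/m³
  option D: σ_y = 47.80 MPa, ρ = 2320 kg/m³
  option H: M = 13.8×10⁻³
  option A: M = 12.4×10⁻³
  option P: M = 8.38×10⁻³
  option D: M = 5.68×10⁻³
  option C: M = 5.58×10⁻³
The maximum is for option H.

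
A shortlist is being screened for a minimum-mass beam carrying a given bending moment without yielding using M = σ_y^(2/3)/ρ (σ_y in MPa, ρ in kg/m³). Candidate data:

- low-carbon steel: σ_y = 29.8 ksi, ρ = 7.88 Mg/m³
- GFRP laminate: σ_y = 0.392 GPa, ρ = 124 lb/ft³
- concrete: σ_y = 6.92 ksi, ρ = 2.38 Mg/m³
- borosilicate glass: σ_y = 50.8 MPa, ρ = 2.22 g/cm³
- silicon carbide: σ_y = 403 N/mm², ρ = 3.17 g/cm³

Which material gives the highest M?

GFRP laminate

Putting every candidate on a common basis:
  low-carbon steel: σ_y = 205.5 MPa, ρ = 7880 kg/m³
  GFRP laminate: σ_y = 392.0 MPa, ρ = 1986 kg/m³
  concrete: σ_y = 47.71 MPa, ρ = 2380 kg/m³
  borosilicate glass: σ_y = 50.80 MPa, ρ = 2220 kg/m³
  silicon carbide: σ_y = 403.0 MPa, ρ = 3170 kg/m³
  GFRP laminate: M = 27.0×10⁻³
  silicon carbide: M = 17.2×10⁻³
  borosilicate glass: M = 6.18×10⁻³
  concrete: M = 5.53×10⁻³
  low-carbon steel: M = 4.42×10⁻³
GFRP laminate ranks first.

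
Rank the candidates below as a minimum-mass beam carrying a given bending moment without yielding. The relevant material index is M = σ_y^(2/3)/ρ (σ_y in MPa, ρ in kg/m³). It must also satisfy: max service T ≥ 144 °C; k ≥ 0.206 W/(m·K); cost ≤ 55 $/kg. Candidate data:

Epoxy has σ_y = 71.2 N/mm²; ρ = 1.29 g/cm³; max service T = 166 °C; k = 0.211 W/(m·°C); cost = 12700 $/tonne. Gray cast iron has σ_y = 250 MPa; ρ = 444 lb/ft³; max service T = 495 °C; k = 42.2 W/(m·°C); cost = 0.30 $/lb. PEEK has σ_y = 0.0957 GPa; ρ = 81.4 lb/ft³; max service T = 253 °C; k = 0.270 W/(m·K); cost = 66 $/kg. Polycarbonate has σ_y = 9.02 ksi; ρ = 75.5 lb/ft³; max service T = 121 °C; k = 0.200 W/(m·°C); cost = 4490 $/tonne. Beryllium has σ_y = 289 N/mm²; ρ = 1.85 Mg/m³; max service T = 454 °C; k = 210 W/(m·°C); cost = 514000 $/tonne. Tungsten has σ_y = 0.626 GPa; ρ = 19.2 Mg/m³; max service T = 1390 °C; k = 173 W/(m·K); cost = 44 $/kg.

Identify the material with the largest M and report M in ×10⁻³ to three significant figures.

epoxy, M = 13.3×10⁻³

Screen on constraints: max service T ≥ 144 °C; k ≥ 0.206 W/(m·K); cost ≤ 55 $/kg. Survivors: epoxy, gray cast iron, tungsten.
Convert each candidate to consistent units, then evaluate M:
  epoxy: σ_y = 71.20 MPa, ρ = 1290 kg/m³
  gray cast iron: σ_y = 250.0 MPa, ρ = 7112 kg/m³
  tungsten: σ_y = 626.0 MPa, ρ = 19200 kg/m³
  epoxy: M = 13.3×10⁻³
  gray cast iron: M = 5.58×10⁻³
  tungsten: M = 3.81×10⁻³
Epoxy ranks first.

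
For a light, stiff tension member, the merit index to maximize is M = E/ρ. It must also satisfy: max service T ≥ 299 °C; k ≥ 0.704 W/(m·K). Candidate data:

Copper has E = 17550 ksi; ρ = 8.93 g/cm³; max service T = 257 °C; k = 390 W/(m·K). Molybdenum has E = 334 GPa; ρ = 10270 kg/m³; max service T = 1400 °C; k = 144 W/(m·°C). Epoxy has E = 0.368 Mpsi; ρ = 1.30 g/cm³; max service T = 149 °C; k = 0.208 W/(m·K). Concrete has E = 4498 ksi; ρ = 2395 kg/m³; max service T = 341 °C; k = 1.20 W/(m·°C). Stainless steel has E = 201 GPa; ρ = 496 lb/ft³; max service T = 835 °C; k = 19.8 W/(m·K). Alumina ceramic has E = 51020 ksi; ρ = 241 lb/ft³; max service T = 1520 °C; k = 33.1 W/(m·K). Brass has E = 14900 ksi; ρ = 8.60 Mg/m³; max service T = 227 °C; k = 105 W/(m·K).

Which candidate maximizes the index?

Screen on constraints: max service T ≥ 299 °C; k ≥ 0.704 W/(m·K). Survivors: molybdenum, concrete, stainless steel, alumina ceramic.
Putting every candidate on a common basis:
  molybdenum: E = 334.0 GPa, ρ = 10270 kg/m³
  concrete: E = 31.01 GPa, ρ = 2395 kg/m³
  stainless steel: E = 201.0 GPa, ρ = 7945 kg/m³
  alumina ceramic: E = 351.8 GPa, ρ = 3860 kg/m³
  alumina ceramic: M = 91.1 MN·m/kg
  molybdenum: M = 32.5 MN·m/kg
  stainless steel: M = 25.3 MN·m/kg
  concrete: M = 12.9 MN·m/kg
Alumina ceramic has the largest M.

alumina ceramic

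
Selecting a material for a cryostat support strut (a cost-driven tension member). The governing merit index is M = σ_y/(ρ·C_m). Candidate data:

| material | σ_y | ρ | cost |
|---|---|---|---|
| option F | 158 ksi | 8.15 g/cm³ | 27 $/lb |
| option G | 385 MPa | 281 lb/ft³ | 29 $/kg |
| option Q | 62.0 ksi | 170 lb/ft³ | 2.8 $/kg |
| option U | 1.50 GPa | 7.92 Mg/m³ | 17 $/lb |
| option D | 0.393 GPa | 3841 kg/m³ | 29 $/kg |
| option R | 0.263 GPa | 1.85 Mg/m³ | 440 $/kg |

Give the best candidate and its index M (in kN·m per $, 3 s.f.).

In SI units:
  option F: σ_y = 1089 MPa, ρ = 8150 kg/m³, cost = 59.52 $/kg
  option G: σ_y = 385.0 MPa, ρ = 4501 kg/m³, cost = 29.00 $/kg
  option Q: σ_y = 427.5 MPa, ρ = 2723 kg/m³, cost = 2.800 $/kg
  option U: σ_y = 1500 MPa, ρ = 7920 kg/m³, cost = 37.48 $/kg
  option D: σ_y = 393.0 MPa, ρ = 3841 kg/m³, cost = 29.00 $/kg
  option R: σ_y = 263.0 MPa, ρ = 1850 kg/m³, cost = 440.0 $/kg
  option Q: M = 56.1 kN·m per $
  option U: M = 5.05 kN·m per $
  option D: M = 3.53 kN·m per $
  option G: M = 2.95 kN·m per $
  option F: M = 2.25 kN·m per $
  option R: M = 0.323 kN·m per $
Option Q has the largest M.

option Q, M = 56.1 kN·m per $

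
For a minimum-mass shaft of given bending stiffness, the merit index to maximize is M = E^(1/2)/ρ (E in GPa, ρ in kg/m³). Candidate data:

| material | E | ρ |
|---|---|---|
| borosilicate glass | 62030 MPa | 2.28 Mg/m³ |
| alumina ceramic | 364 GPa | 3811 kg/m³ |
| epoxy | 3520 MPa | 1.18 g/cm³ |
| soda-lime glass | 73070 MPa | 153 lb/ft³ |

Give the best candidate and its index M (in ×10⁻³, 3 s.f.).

Normalizing units and computing the index:
  borosilicate glass: E = 62.03 GPa, ρ = 2280 kg/m³
  alumina ceramic: E = 364.0 GPa, ρ = 3811 kg/m³
  epoxy: E = 3.520 GPa, ρ = 1180 kg/m³
  soda-lime glass: E = 73.07 GPa, ρ = 2451 kg/m³
  alumina ceramic: M = 5.01×10⁻³
  soda-lime glass: M = 3.49×10⁻³
  borosilicate glass: M = 3.45×10⁻³
  epoxy: M = 1.59×10⁻³
The maximum is for alumina ceramic.

alumina ceramic, M = 5.01×10⁻³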